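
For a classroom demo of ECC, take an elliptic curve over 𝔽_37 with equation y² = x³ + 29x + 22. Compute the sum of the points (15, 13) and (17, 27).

(15, 13) + (17, 27). λ = (27 - 13)/(17 - 15) ≡ 14/2 mod 37. 2⁻¹ ≡ 19 (mod 37), so λ ≡ 7.
  x = λ² - 15 - 17 = 49 - 32 ≡ 17; y = λ·(15 - 17) - 13 ≡ 10. → (17, 10)

(17, 10)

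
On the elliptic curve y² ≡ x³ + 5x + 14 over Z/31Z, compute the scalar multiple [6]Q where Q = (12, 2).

(5, 28)

Double-and-add on 6 = (110)₂. Start with Q = (12, 2) for the leading 1-bit.
double: tangent at (12, 2): λ = (3·12² + 5)/(2·2) ≡ 3/4. 4⁻¹ ≡ 8 (mod 31) since 4·8 = 32 ≡ 1, so λ ≡ 3·8 ≡ 24.
  x = λ² - 12 - 12 = 576 - 24 ≡ 25; y = λ·(12 - 25) - 2 ≡ 27. → (25, 27)
add Q: (25, 27) + (12, 2). λ = (2 - 27)/(12 - 25) ≡ 6/18 mod 31. 18⁻¹ ≡ 19 (mod 31), so λ ≡ 21.
  x = λ² - 25 - 12 = 441 - 37 ≡ 1; y = λ·(25 - 1) - 27 ≡ 12. → (1, 12)
double: tangent at (1, 12): λ = (3·1² + 5)/(2·12) ≡ 8/24. 24⁻¹ ≡ 22 (mod 31), so λ ≡ 8·22 ≡ 21.
  x = λ² - 1 - 1 = 441 - 2 ≡ 5; y = λ·(1 - 5) - 12 ≡ 28. → (5, 28)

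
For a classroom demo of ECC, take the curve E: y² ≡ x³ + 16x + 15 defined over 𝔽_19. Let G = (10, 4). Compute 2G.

(6, 2)

tangent at (10, 4): λ = (3·10² + 16)/(2·4) ≡ 12/8. 8⁻¹ ≡ 12 (mod 19) since 8·12 = 96 ≡ 1, so λ ≡ 12·12 ≡ 11.
  x = λ² - 10 - 10 = 121 - 20 ≡ 6; y = λ·(10 - 6) - 4 ≡ 2. → (6, 2)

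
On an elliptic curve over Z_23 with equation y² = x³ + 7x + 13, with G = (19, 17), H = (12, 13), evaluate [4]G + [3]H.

First 4G:
Double-and-add on 4 = (100)₂. Start with G = (19, 17) for the leading 1-bit.
double: tangent at (19, 17): λ = (3·19² + 7)/(2·17) ≡ 9/11. 11⁻¹ ≡ 21 (mod 23), so λ ≡ 9·21 ≡ 5.
  x = λ² - 19 - 19 = 25 - 38 ≡ 10; y = λ·(19 - 10) - 17 ≡ 5. → (10, 5)
double: tangent at (10, 5): λ = (3·10² + 7)/(2·5) ≡ 8/10. 10⁻¹ ≡ 7 (mod 23) since 10·7 = 70 ≡ 1, so λ ≡ 8·7 ≡ 10.
  x = λ² - 10 - 10 = 100 - 20 ≡ 11; y = λ·(10 - 11) - 5 ≡ 8. → (11, 8)
4G = (11, 8).
Next 3H:
Repeated addition: build up to 3H.
2H: tangent at (12, 13): λ = (3·12² + 7)/(2·13) ≡ 2/3. 3⁻¹ ≡ 8 (mod 23), so λ ≡ 2·8 ≡ 16.
  x = λ² - 12 - 12 = 256 - 24 ≡ 2; y = λ·(12 - 2) - 13 ≡ 9. → (2, 9)
3H: (2, 9) + (12, 13). λ = (13 - 9)/(12 - 2) ≡ 4/10 mod 23. 10⁻¹ ≡ 7 (mod 23), so λ ≡ 5.
  x = λ² - 2 - 12 = 25 - 14 ≡ 11; y = λ·(2 - 11) - 9 ≡ 15. → (11, 15)
3H = (11, 15).
Finally 4G + 3H:
(11, 8) + (11, 15): same x and y₁ ≡ -y₂, so the sum is O.

O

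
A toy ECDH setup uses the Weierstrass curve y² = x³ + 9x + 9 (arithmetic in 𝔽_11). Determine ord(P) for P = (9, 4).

2P: tangent at (9, 4): λ = (3·9² + 9)/(2·4) ≡ 10/8. 8⁻¹ ≡ 7 (mod 11) since 8·7 = 56 ≡ 1, so λ ≡ 10·7 ≡ 4.
  x = λ² - 9 - 9 = 16 - 18 ≡ 9; y = λ·(9 - 9) - 4 ≡ 7. → (9, 7)
3P: (9, 7) + (9, 4): same x and y₁ ≡ -y₂, so the sum is O.
3P = O, so the order is 3.

3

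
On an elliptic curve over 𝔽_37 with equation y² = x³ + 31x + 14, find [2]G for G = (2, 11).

(8, 21)

tangent at (2, 11): λ = (3·2² + 31)/(2·11) ≡ 6/22. 22⁻¹ ≡ 32 (mod 37), so λ ≡ 6·32 ≡ 7.
  x = λ² - 2 - 2 = 49 - 4 ≡ 8; y = λ·(2 - 8) - 11 ≡ 21. → (8, 21)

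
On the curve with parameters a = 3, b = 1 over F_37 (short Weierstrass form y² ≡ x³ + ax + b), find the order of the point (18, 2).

2P: tangent at (18, 2): λ = (3·18² + 3)/(2·2) ≡ 13/4. 4⁻¹ ≡ 28 (mod 37) since 4·28 = 112 ≡ 1, so λ ≡ 13·28 ≡ 31.
  x = λ² - 18 - 18 = 961 - 36 ≡ 0; y = λ·(18 - 0) - 2 ≡ 1. → (0, 1)
3P: (0, 1) + (18, 2). λ = (2 - 1)/(18 - 0) ≡ 1/18 mod 37. 18⁻¹ ≡ 35 (mod 37), so λ ≡ 35.
  x = λ² - 0 - 18 = 1225 - 18 ≡ 23; y = λ·(0 - 23) - 1 ≡ 8. → (23, 8)
4P: (23, 8) + (18, 2). λ = (2 - 8)/(18 - 23) ≡ 31/32 mod 37. 32⁻¹ ≡ 22 (mod 37) since 32·22 = 704 ≡ 1, so λ ≡ 16.
  x = λ² - 23 - 18 = 256 - 41 ≡ 30; y = λ·(23 - 30) - 8 ≡ 28. → (30, 28)
5P: (30, 28) + (18, 2). λ = (2 - 28)/(18 - 30) ≡ 11/25 mod 37. 25⁻¹ ≡ 3 (mod 37) since 25·3 = 75 ≡ 1, so λ ≡ 33.
  x = λ² - 30 - 18 = 1089 - 48 ≡ 5; y = λ·(30 - 5) - 28 ≡ 20. → (5, 20)
6P: (5, 20) + (18, 2). λ = (2 - 20)/(18 - 5) ≡ 19/13 mod 37. 13⁻¹ ≡ 20 (mod 37), so λ ≡ 10.
  x = λ² - 5 - 18 = 100 - 23 ≡ 3; y = λ·(5 - 3) - 20 ≡ 0. → (3, 0)
7P: (3, 0) + (18, 2). λ = (2 - 0)/(18 - 3) ≡ 2/15 mod 37. 15⁻¹ ≡ 5 (mod 37) since 15·5 = 75 ≡ 1, so λ ≡ 10.
  x = λ² - 3 - 18 = 100 - 21 ≡ 5; y = λ·(3 - 5) - 0 ≡ 17. → (5, 17)
8P: (5, 17) + (18, 2). λ = (2 - 17)/(18 - 5) ≡ 22/13 mod 37. 13⁻¹ ≡ 20 (mod 37) since 13·20 = 260 ≡ 1, so λ ≡ 33.
  x = λ² - 5 - 18 = 1089 - 23 ≡ 30; y = λ·(5 - 30) - 17 ≡ 9. → (30, 9)
9P: (30, 9) + (18, 2). λ = (2 - 9)/(18 - 30) ≡ 30/25 mod 37. 25⁻¹ ≡ 3 (mod 37), so λ ≡ 16.
  x = λ² - 30 - 18 = 256 - 48 ≡ 23; y = λ·(30 - 23) - 9 ≡ 29. → (23, 29)
10P: (23, 29) + (18, 2). λ = (2 - 29)/(18 - 23) ≡ 10/32 mod 37. 32⁻¹ ≡ 22 (mod 37), so λ ≡ 35.
  x = λ² - 23 - 18 = 1225 - 41 ≡ 0; y = λ·(23 - 0) - 29 ≡ 36. → (0, 36)
11P: (0, 36) + (18, 2). λ = (2 - 36)/(18 - 0) ≡ 3/18 mod 37. 18⁻¹ ≡ 35 (mod 37) since 18·35 = 630 ≡ 1, so λ ≡ 31.
  x = λ² - 0 - 18 = 961 - 18 ≡ 18; y = λ·(0 - 18) - 36 ≡ 35. → (18, 35)
12P: (18, 35) + (18, 2): same x and y₁ ≡ -y₂, so the sum is ∞.
12P = ∞, so the order is 12.

12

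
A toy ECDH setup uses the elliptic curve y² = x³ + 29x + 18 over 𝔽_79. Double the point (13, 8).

tangent at (13, 8): λ = (3·13² + 29)/(2·8) ≡ 62/16. 16⁻¹ ≡ 5 (mod 79), so λ ≡ 62·5 ≡ 73.
  x = λ² - 13 - 13 = 5329 - 26 ≡ 10; y = λ·(13 - 10) - 8 ≡ 53. → (10, 53)

(10, 53)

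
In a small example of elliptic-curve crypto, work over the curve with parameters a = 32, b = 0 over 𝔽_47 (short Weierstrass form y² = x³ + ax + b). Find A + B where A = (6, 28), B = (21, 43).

(6, 28) + (21, 43). λ = (43 - 28)/(21 - 6) ≡ 15/15 mod 47. 15⁻¹ ≡ 22 (mod 47), so λ ≡ 1.
  x = λ² - 6 - 21 = 1 - 27 ≡ 21; y = λ·(6 - 21) - 28 ≡ 4. → (21, 4)

(21, 4)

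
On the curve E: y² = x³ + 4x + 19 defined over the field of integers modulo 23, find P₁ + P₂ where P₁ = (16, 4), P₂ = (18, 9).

(16, 4) + (18, 9). λ = (9 - 4)/(18 - 16) ≡ 5/2 mod 23. 2⁻¹ ≡ 12 (mod 23) since 2·12 = 24 ≡ 1, so λ ≡ 14.
  x = λ² - 16 - 18 = 196 - 34 ≡ 1; y = λ·(16 - 1) - 4 ≡ 22. → (1, 22)

(1, 22)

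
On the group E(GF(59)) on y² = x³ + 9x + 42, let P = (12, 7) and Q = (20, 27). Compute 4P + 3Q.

First 4P:
Double-and-add on 4 = (100)₂. Start with P = (12, 7) for the leading 1-bit.
double: tangent at (12, 7): λ = (3·12² + 9)/(2·7) ≡ 28/14. 14⁻¹ ≡ 38 (mod 59), so λ ≡ 28·38 ≡ 2.
  x = λ² - 12 - 12 = 4 - 24 ≡ 39; y = λ·(12 - 39) - 7 ≡ 57. → (39, 57)
double: tangent at (39, 57): λ = (3·39² + 9)/(2·57) ≡ 29/55. 55⁻¹ ≡ 44 (mod 59) since 55·44 = 2420 ≡ 1, so λ ≡ 29·44 ≡ 37.
  x = λ² - 39 - 39 = 1369 - 78 ≡ 52; y = λ·(39 - 52) - 57 ≡ 52. → (52, 52)
4P = (52, 52).
Next 3Q:
Repeated addition: build up to 3Q.
2Q: tangent at (20, 27): λ = (3·20² + 9)/(2·27) ≡ 29/54. 54⁻¹ ≡ 47 (mod 59), so λ ≡ 29·47 ≡ 6.
  x = λ² - 20 - 20 = 36 - 40 ≡ 55; y = λ·(20 - 55) - 27 ≡ 58. → (55, 58)
3Q: (55, 58) + (20, 27). λ = (27 - 58)/(20 - 55) ≡ 28/24 mod 59. 24⁻¹ ≡ 32 (mod 59), so λ ≡ 11.
  x = λ² - 55 - 20 = 121 - 75 ≡ 46; y = λ·(55 - 46) - 58 ≡ 41. → (46, 41)
3Q = (46, 41).
Finally 4P + 3Q:
(52, 52) + (46, 41). λ = (41 - 52)/(46 - 52) ≡ 48/53 mod 59. 53⁻¹ ≡ 49 (mod 59), so λ ≡ 51.
  x = λ² - 52 - 46 = 2601 - 98 ≡ 25; y = λ·(52 - 25) - 52 ≡ 27. → (25, 27)

(25, 27)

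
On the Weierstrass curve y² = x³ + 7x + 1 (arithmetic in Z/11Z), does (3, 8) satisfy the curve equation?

no

y² = 8² ≡ 9; x³ + 7x + 1 = 49 ≡ 5 (mod 11). 9 ≠ 5.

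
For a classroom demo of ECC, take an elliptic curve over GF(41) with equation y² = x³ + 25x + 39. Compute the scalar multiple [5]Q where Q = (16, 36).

(28, 10)

Repeated addition: build up to 5Q.
2Q: tangent at (16, 36): λ = (3·16² + 25)/(2·36) ≡ 14/31. 31⁻¹ ≡ 4 (mod 41), so λ ≡ 14·4 ≡ 15.
  x = λ² - 16 - 16 = 225 - 32 ≡ 29; y = λ·(16 - 29) - 36 ≡ 15. → (29, 15)
3Q: (29, 15) + (16, 36). λ = (36 - 15)/(16 - 29) ≡ 21/28 mod 41. 28⁻¹ ≡ 22 (mod 41), so λ ≡ 11.
  x = λ² - 29 - 16 = 121 - 45 ≡ 35; y = λ·(29 - 35) - 15 ≡ 1. → (35, 1)
4Q: (35, 1) + (16, 36). λ = (36 - 1)/(16 - 35) ≡ 35/22 mod 41. 22⁻¹ ≡ 28 (mod 41), so λ ≡ 37.
  x = λ² - 35 - 16 = 1369 - 51 ≡ 6; y = λ·(35 - 6) - 1 ≡ 6. → (6, 6)
5Q: (6, 6) + (16, 36). λ = (36 - 6)/(16 - 6) ≡ 30/10 mod 41. 10⁻¹ ≡ 37 (mod 41) since 10·37 = 370 ≡ 1, so λ ≡ 3.
  x = λ² - 6 - 16 = 9 - 22 ≡ 28; y = λ·(6 - 28) - 6 ≡ 10. → (28, 10)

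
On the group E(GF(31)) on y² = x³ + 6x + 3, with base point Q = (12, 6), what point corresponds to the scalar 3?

(21, 20)

Repeated addition: build up to 3Q.
2Q: tangent at (12, 6): λ = (3·12² + 6)/(2·6) ≡ 4/12. 12⁻¹ ≡ 13 (mod 31), so λ ≡ 4·13 ≡ 21.
  x = λ² - 12 - 12 = 441 - 24 ≡ 14; y = λ·(12 - 14) - 6 ≡ 14. → (14, 14)
3Q: (14, 14) + (12, 6). λ = (6 - 14)/(12 - 14) ≡ 23/29 mod 31. 29⁻¹ ≡ 15 (mod 31), so λ ≡ 4.
  x = λ² - 14 - 12 = 16 - 26 ≡ 21; y = λ·(14 - 21) - 14 ≡ 20. → (21, 20)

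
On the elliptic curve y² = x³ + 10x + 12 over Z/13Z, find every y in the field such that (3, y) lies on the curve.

2, 11

x³ + 10x + 12 = 69 ≡ 4 (mod 13).
Square roots of 4 mod 13: 2 and 11 (since 2² = 4 ≡ 4).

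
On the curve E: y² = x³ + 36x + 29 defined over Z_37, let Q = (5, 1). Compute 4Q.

Double-and-add on 4 = (100)₂. Start with Q = (5, 1) for the leading 1-bit.
double: tangent at (5, 1): λ = (3·5² + 36)/(2·1) ≡ 0/2. 2⁻¹ ≡ 19 (mod 37), so λ ≡ 0·19 ≡ 0.
  x = λ² - 5 - 5 = 0 - 10 ≡ 27; y = λ·(5 - 27) - 1 ≡ 36. → (27, 36)
double: tangent at (27, 36): λ = (3·27² + 36)/(2·36) ≡ 3/35. 35⁻¹ ≡ 18 (mod 37) since 35·18 = 630 ≡ 1, so λ ≡ 3·18 ≡ 17.
  x = λ² - 27 - 27 = 289 - 54 ≡ 13; y = λ·(27 - 13) - 36 ≡ 17. → (13, 17)

(13, 17)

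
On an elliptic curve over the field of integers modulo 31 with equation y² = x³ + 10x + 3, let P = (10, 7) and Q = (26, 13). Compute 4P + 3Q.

(14, 2)

First 4P:
Double-and-add on 4 = (100)₂. Start with P = (10, 7) for the leading 1-bit.
double: tangent at (10, 7): λ = (3·10² + 10)/(2·7) ≡ 0/14. 14⁻¹ ≡ 20 (mod 31) since 14·20 = 280 ≡ 1, so λ ≡ 0·20 ≡ 0.
  x = λ² - 10 - 10 = 0 - 20 ≡ 11; y = λ·(10 - 11) - 7 ≡ 24. → (11, 24)
double: tangent at (11, 24): λ = (3·11² + 10)/(2·24) ≡ 1/17. 17⁻¹ ≡ 11 (mod 31), so λ ≡ 1·11 ≡ 11.
  x = λ² - 11 - 11 = 121 - 22 ≡ 6; y = λ·(11 - 6) - 24 ≡ 0. → (6, 0)
4P = (6, 0).
Next 3Q:
Repeated addition: build up to 3Q.
2Q: tangent at (26, 13): λ = (3·26² + 10)/(2·13) ≡ 23/26. 26⁻¹ ≡ 6 (mod 31), so λ ≡ 23·6 ≡ 14.
  x = λ² - 26 - 26 = 196 - 52 ≡ 20; y = λ·(26 - 20) - 13 ≡ 9. → (20, 9)
3Q: (20, 9) + (26, 13). λ = (13 - 9)/(26 - 20) ≡ 4/6 mod 31. 6⁻¹ ≡ 26 (mod 31), so λ ≡ 11.
  x = λ² - 20 - 26 = 121 - 46 ≡ 13; y = λ·(20 - 13) - 9 ≡ 6. → (13, 6)
3Q = (13, 6).
Finally 4P + 3Q:
(6, 0) + (13, 6). λ = (6 - 0)/(13 - 6) ≡ 6/7 mod 31. 7⁻¹ ≡ 9 (mod 31), so λ ≡ 23.
  x = λ² - 6 - 13 = 529 - 19 ≡ 14; y = λ·(6 - 14) - 0 ≡ 2. → (14, 2)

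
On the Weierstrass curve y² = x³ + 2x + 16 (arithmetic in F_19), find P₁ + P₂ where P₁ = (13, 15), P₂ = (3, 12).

(13, 15) + (3, 12). λ = (12 - 15)/(3 - 13) ≡ 16/9 mod 19. 9⁻¹ ≡ 17 (mod 19) since 9·17 = 153 ≡ 1, so λ ≡ 6.
  x = λ² - 13 - 3 = 36 - 16 ≡ 1; y = λ·(13 - 1) - 15 ≡ 0. → (1, 0)

(1, 0)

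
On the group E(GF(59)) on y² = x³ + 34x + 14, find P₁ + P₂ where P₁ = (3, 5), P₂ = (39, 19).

(3, 5) + (39, 19). λ = (19 - 5)/(39 - 3) ≡ 14/36 mod 59. 36⁻¹ ≡ 41 (mod 59), so λ ≡ 43.
  x = λ² - 3 - 39 = 1849 - 42 ≡ 37; y = λ·(3 - 37) - 5 ≡ 8. → (37, 8)

(37, 8)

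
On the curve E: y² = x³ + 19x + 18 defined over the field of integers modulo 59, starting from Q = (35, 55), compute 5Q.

(44, 4)

Repeated addition: build up to 5Q.
2Q: tangent at (35, 55): λ = (3·35² + 19)/(2·55) ≡ 36/51. 51⁻¹ ≡ 22 (mod 59), so λ ≡ 36·22 ≡ 25.
  x = λ² - 35 - 35 = 625 - 70 ≡ 24; y = λ·(35 - 24) - 55 ≡ 43. → (24, 43)
3Q: (24, 43) + (35, 55). λ = (55 - 43)/(35 - 24) ≡ 12/11 mod 59. 11⁻¹ ≡ 43 (mod 59) since 11·43 = 473 ≡ 1, so λ ≡ 44.
  x = λ² - 24 - 35 = 1936 - 59 ≡ 48; y = λ·(24 - 48) - 43 ≡ 22. → (48, 22)
4Q: (48, 22) + (35, 55). λ = (55 - 22)/(35 - 48) ≡ 33/46 mod 59. 46⁻¹ ≡ 9 (mod 59), so λ ≡ 2.
  x = λ² - 48 - 35 = 4 - 83 ≡ 39; y = λ·(48 - 39) - 22 ≡ 55. → (39, 55)
5Q: (39, 55) + (35, 55). λ = (55 - 55)/(35 - 39) ≡ 0/55 mod 59. 55⁻¹ ≡ 44 (mod 59) since 55·44 = 2420 ≡ 1, so λ ≡ 0.
  x = λ² - 39 - 35 = 0 - 74 ≡ 44; y = λ·(39 - 44) - 55 ≡ 4. → (44, 4)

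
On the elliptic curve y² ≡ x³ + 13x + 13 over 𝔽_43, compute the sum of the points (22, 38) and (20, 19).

(22, 38) + (20, 19). λ = (19 - 38)/(20 - 22) ≡ 24/41 mod 43. 41⁻¹ ≡ 21 (mod 43), so λ ≡ 31.
  x = λ² - 22 - 20 = 961 - 42 ≡ 16; y = λ·(22 - 16) - 38 ≡ 19. → (16, 19)

(16, 19)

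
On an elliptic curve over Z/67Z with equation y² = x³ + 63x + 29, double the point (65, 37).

tangent at (65, 37): λ = (3·65² + 63)/(2·37) ≡ 8/7. 7⁻¹ ≡ 48 (mod 67), so λ ≡ 8·48 ≡ 49.
  x = λ² - 65 - 65 = 2401 - 130 ≡ 60; y = λ·(65 - 60) - 37 ≡ 7. → (60, 7)

(60, 7)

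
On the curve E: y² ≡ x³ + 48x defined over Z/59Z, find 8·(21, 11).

Write P = (21, 11).
Repeated addition: build up to 8P.
2P: tangent at (21, 11): λ = (3·21² + 48)/(2·11) ≡ 14/22. 22⁻¹ ≡ 51 (mod 59), so λ ≡ 14·51 ≡ 6.
  x = λ² - 21 - 21 = 36 - 42 ≡ 53; y = λ·(21 - 53) - 11 ≡ 33. → (53, 33)
3P: (53, 33) + (21, 11). λ = (11 - 33)/(21 - 53) ≡ 37/27 mod 59. 27⁻¹ ≡ 35 (mod 59) since 27·35 = 945 ≡ 1, so λ ≡ 56.
  x = λ² - 53 - 21 = 3136 - 74 ≡ 53; y = λ·(53 - 53) - 33 ≡ 26. → (53, 26)
4P: (53, 26) + (21, 11). λ = (11 - 26)/(21 - 53) ≡ 44/27 mod 59. 27⁻¹ ≡ 35 (mod 59), so λ ≡ 6.
  x = λ² - 53 - 21 = 36 - 74 ≡ 21; y = λ·(53 - 21) - 26 ≡ 48. → (21, 48)
5P: (21, 48) + (21, 11): same x and y₁ ≡ -y₂, so the sum is ∞.
6P: ∞ + (21, 11) = (21, 11) (identity).
7P: tangent at (21, 11): λ = (3·21² + 48)/(2·11) ≡ 14/22. 22⁻¹ ≡ 51 (mod 59) since 22·51 = 1122 ≡ 1, so λ ≡ 14·51 ≡ 6.
  x = λ² - 21 - 21 = 36 - 42 ≡ 53; y = λ·(21 - 53) - 11 ≡ 33. → (53, 33)
8P: (53, 33) + (21, 11). λ = (11 - 33)/(21 - 53) ≡ 37/27 mod 59. 27⁻¹ ≡ 35 (mod 59) since 27·35 = 945 ≡ 1, so λ ≡ 56.
  x = λ² - 53 - 21 = 3136 - 74 ≡ 53; y = λ·(53 - 53) - 33 ≡ 26. → (53, 26)

(53, 26)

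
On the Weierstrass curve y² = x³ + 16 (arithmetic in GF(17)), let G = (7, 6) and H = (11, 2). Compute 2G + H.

First 2G:
Repeated addition: build up to 2G.
2G: tangent at (7, 6): λ = (3·7² + 0)/(2·6) ≡ 11/12. 12⁻¹ ≡ 10 (mod 17) since 12·10 = 120 ≡ 1, so λ ≡ 11·10 ≡ 8.
  x = λ² - 7 - 7 = 64 - 14 ≡ 16; y = λ·(7 - 16) - 6 ≡ 7. → (16, 7)
2G = (16, 7).
Finally 2G + H:
(16, 7) + (11, 2). λ = (2 - 7)/(11 - 16) ≡ 12/12 mod 17. 12⁻¹ ≡ 10 (mod 17) since 12·10 = 120 ≡ 1, so λ ≡ 1.
  x = λ² - 16 - 11 = 1 - 27 ≡ 8; y = λ·(16 - 8) - 7 ≡ 1. → (8, 1)

(8, 1)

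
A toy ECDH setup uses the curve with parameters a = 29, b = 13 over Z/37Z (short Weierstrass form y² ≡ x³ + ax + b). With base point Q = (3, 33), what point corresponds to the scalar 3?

Repeated addition: build up to 3Q.
2Q: tangent at (3, 33): λ = (3·3² + 29)/(2·33) ≡ 19/29. 29⁻¹ ≡ 23 (mod 37), so λ ≡ 19·23 ≡ 30.
  x = λ² - 3 - 3 = 900 - 6 ≡ 6; y = λ·(3 - 6) - 33 ≡ 25. → (6, 25)
3Q: (6, 25) + (3, 33). λ = (33 - 25)/(3 - 6) ≡ 8/34 mod 37. 34⁻¹ ≡ 12 (mod 37), so λ ≡ 22.
  x = λ² - 6 - 3 = 484 - 9 ≡ 31; y = λ·(6 - 31) - 25 ≡ 17. → (31, 17)

(31, 17)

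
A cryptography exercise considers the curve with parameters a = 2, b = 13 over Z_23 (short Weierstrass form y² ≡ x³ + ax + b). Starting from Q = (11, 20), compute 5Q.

(16, 22)

Repeated addition: build up to 5Q.
2Q: tangent at (11, 20): λ = (3·11² + 2)/(2·20) ≡ 20/17. 17⁻¹ ≡ 19 (mod 23), so λ ≡ 20·19 ≡ 12.
  x = λ² - 11 - 11 = 144 - 22 ≡ 7; y = λ·(11 - 7) - 20 ≡ 5. → (7, 5)
3Q: (7, 5) + (11, 20). λ = (20 - 5)/(11 - 7) ≡ 15/4 mod 23. 4⁻¹ ≡ 6 (mod 23) since 4·6 = 24 ≡ 1, so λ ≡ 21.
  x = λ² - 7 - 11 = 441 - 18 ≡ 9; y = λ·(7 - 9) - 5 ≡ 22. → (9, 22)
4Q: (9, 22) + (11, 20). λ = (20 - 22)/(11 - 9) ≡ 21/2 mod 23. 2⁻¹ ≡ 12 (mod 23) since 2·12 = 24 ≡ 1, so λ ≡ 22.
  x = λ² - 9 - 11 = 484 - 20 ≡ 4; y = λ·(9 - 4) - 22 ≡ 19. → (4, 19)
5Q: (4, 19) + (11, 20). λ = (20 - 19)/(11 - 4) ≡ 1/7 mod 23. 7⁻¹ ≡ 10 (mod 23), so λ ≡ 10.
  x = λ² - 4 - 11 = 100 - 15 ≡ 16; y = λ·(4 - 16) - 19 ≡ 22. → (16, 22)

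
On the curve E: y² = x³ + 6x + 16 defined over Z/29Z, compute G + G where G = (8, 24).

(6, 6)

tangent at (8, 24): λ = (3·8² + 6)/(2·24) ≡ 24/19. 19⁻¹ ≡ 26 (mod 29) since 19·26 = 494 ≡ 1, so λ ≡ 24·26 ≡ 15.
  x = λ² - 8 - 8 = 225 - 16 ≡ 6; y = λ·(8 - 6) - 24 ≡ 6. → (6, 6)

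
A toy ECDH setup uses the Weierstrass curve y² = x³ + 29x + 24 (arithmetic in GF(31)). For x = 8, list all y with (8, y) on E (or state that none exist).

none

x³ + 29x + 24 = 768 ≡ 24 (mod 31).
24 is a non-residue mod 31; no y exists.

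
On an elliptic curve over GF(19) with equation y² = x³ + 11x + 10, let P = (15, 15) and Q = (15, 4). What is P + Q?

O

The two points share x = 15 and their y-coordinates satisfy 15 + 4 ≡ 0 (mod 19), so they are inverses. Their sum is O.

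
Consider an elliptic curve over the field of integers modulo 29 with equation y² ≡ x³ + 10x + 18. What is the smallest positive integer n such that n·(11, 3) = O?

4

2P: tangent at (11, 3): λ = (3·11² + 10)/(2·3) ≡ 25/6. 6⁻¹ ≡ 5 (mod 29), so λ ≡ 25·5 ≡ 9.
  x = λ² - 11 - 11 = 81 - 22 ≡ 1; y = λ·(11 - 1) - 3 ≡ 0. → (1, 0)
3P: (1, 0) + (11, 3). λ = (3 - 0)/(11 - 1) ≡ 3/10 mod 29. 10⁻¹ ≡ 3 (mod 29), so λ ≡ 9.
  x = λ² - 1 - 11 = 81 - 12 ≡ 11; y = λ·(1 - 11) - 0 ≡ 26. → (11, 26)
4P: (11, 26) + (11, 3): same x and y₁ ≡ -y₂, so the sum is O.
4P = O, so the order is 4.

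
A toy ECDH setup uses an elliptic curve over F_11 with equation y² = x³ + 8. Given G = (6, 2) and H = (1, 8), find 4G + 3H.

First 4G:
Repeated addition: build up to 4G.
2G: tangent at (6, 2): λ = (3·6² + 0)/(2·2) ≡ 9/4. 4⁻¹ ≡ 3 (mod 11) since 4·3 = 12 ≡ 1, so λ ≡ 9·3 ≡ 5.
  x = λ² - 6 - 6 = 25 - 12 ≡ 2; y = λ·(6 - 2) - 2 ≡ 7. → (2, 7)
3G: (2, 7) + (6, 2). λ = (2 - 7)/(6 - 2) ≡ 6/4 mod 11. 4⁻¹ ≡ 3 (mod 11), so λ ≡ 7.
  x = λ² - 2 - 6 = 49 - 8 ≡ 8; y = λ·(2 - 8) - 7 ≡ 6. → (8, 6)
4G: (8, 6) + (6, 2). λ = (2 - 6)/(6 - 8) ≡ 7/9 mod 11. 9⁻¹ ≡ 5 (mod 11), so λ ≡ 2.
  x = λ² - 8 - 6 = 4 - 14 ≡ 1; y = λ·(8 - 1) - 6 ≡ 8. → (1, 8)
4G = (1, 8).
Next 3H:
Repeated addition: build up to 3H.
2H: tangent at (1, 8): λ = (3·1² + 0)/(2·8) ≡ 3/5. 5⁻¹ ≡ 9 (mod 11), so λ ≡ 3·9 ≡ 5.
  x = λ² - 1 - 1 = 25 - 2 ≡ 1; y = λ·(1 - 1) - 8 ≡ 3. → (1, 3)
3H: (1, 3) + (1, 8): same x and y₁ ≡ -y₂, so the sum is ∞.
3H = ∞.
Finally 4G + 3H:
(1, 8) + ∞ = (1, 8) (identity).

(1, 8)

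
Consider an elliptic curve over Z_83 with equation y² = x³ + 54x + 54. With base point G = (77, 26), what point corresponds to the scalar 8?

(37, 0)

Repeated addition: build up to 8G.
2G: tangent at (77, 26): λ = (3·77² + 54)/(2·26) ≡ 79/52. 52⁻¹ ≡ 8 (mod 83), so λ ≡ 79·8 ≡ 51.
  x = λ² - 77 - 77 = 2601 - 154 ≡ 40; y = λ·(77 - 40) - 26 ≡ 35. → (40, 35)
3G: (40, 35) + (77, 26). λ = (26 - 35)/(77 - 40) ≡ 74/37 mod 83. 37⁻¹ ≡ 9 (mod 83), so λ ≡ 2.
  x = λ² - 40 - 77 = 4 - 117 ≡ 53; y = λ·(40 - 53) - 35 ≡ 22. → (53, 22)
4G: (53, 22) + (77, 26). λ = (26 - 22)/(77 - 53) ≡ 4/24 mod 83. 24⁻¹ ≡ 45 (mod 83) since 24·45 = 1080 ≡ 1, so λ ≡ 14.
  x = λ² - 53 - 77 = 196 - 130 ≡ 66; y = λ·(53 - 66) - 22 ≡ 45. → (66, 45)
5G: (66, 45) + (77, 26). λ = (26 - 45)/(77 - 66) ≡ 64/11 mod 83. 11⁻¹ ≡ 68 (mod 83), so λ ≡ 36.
  x = λ² - 66 - 77 = 1296 - 143 ≡ 74; y = λ·(66 - 74) - 45 ≡ 82. → (74, 82)
6G: (74, 82) + (77, 26). λ = (26 - 82)/(77 - 74) ≡ 27/3 mod 83. 3⁻¹ ≡ 28 (mod 83), so λ ≡ 9.
  x = λ² - 74 - 77 = 81 - 151 ≡ 13; y = λ·(74 - 13) - 82 ≡ 52. → (13, 52)
7G: (13, 52) + (77, 26). λ = (26 - 52)/(77 - 13) ≡ 57/64 mod 83. 64⁻¹ ≡ 48 (mod 83) since 64·48 = 3072 ≡ 1, so λ ≡ 80.
  x = λ² - 13 - 77 = 6400 - 90 ≡ 2; y = λ·(13 - 2) - 52 ≡ 81. → (2, 81)
8G: (2, 81) + (77, 26). λ = (26 - 81)/(77 - 2) ≡ 28/75 mod 83. 75⁻¹ ≡ 31 (mod 83) since 75·31 = 2325 ≡ 1, so λ ≡ 38.
  x = λ² - 2 - 77 = 1444 - 79 ≡ 37; y = λ·(2 - 37) - 81 ≡ 0. → (37, 0)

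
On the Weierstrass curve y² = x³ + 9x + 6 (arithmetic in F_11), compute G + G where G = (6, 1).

tangent at (6, 1): λ = (3·6² + 9)/(2·1) ≡ 7/2. 2⁻¹ ≡ 6 (mod 11) since 2·6 = 12 ≡ 1, so λ ≡ 7·6 ≡ 9.
  x = λ² - 6 - 6 = 81 - 12 ≡ 3; y = λ·(6 - 3) - 1 ≡ 4. → (3, 4)

(3, 4)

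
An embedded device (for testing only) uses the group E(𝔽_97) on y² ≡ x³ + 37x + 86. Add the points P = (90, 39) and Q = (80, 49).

(25, 90)

(90, 39) + (80, 49). λ = (49 - 39)/(80 - 90) ≡ 10/87 mod 97. 87⁻¹ ≡ 29 (mod 97), so λ ≡ 96.
  x = λ² - 90 - 80 = 9216 - 170 ≡ 25; y = λ·(90 - 25) - 39 ≡ 90. → (25, 90)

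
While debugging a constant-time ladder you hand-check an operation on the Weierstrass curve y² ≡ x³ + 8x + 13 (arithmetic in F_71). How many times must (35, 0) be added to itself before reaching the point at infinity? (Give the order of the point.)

2P: (35, 0) + (35, 0): same x and y₁ ≡ -y₂, so the sum is the point at infinity.
2P = the point at infinity, so the order is 2.

2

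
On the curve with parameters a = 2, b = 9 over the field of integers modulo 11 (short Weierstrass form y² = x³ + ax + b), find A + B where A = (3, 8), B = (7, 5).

(3, 8) + (7, 5). λ = (5 - 8)/(7 - 3) ≡ 8/4 mod 11. 4⁻¹ ≡ 3 (mod 11), so λ ≡ 2.
  x = λ² - 3 - 7 = 4 - 10 ≡ 5; y = λ·(3 - 5) - 8 ≡ 10. → (5, 10)

(5, 10)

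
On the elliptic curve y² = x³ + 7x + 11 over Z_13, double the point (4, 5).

(6, 10)

tangent at (4, 5): λ = (3·4² + 7)/(2·5) ≡ 3/10. 10⁻¹ ≡ 4 (mod 13), so λ ≡ 3·4 ≡ 12.
  x = λ² - 4 - 4 = 144 - 8 ≡ 6; y = λ·(4 - 6) - 5 ≡ 10. → (6, 10)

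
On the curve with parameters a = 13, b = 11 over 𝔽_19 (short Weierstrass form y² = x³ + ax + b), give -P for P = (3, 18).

(3, 1)

-(3, 18) = (3, -18 mod 19) = (3, 1).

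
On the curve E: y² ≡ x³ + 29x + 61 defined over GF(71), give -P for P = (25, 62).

(25, 9)

-(25, 62) = (25, -62 mod 71) = (25, 9).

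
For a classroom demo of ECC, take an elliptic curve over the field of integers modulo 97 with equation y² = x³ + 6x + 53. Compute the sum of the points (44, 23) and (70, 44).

(30, 48)

(44, 23) + (70, 44). λ = (44 - 23)/(70 - 44) ≡ 21/26 mod 97. 26⁻¹ ≡ 56 (mod 97), so λ ≡ 12.
  x = λ² - 44 - 70 = 144 - 114 ≡ 30; y = λ·(44 - 30) - 23 ≡ 48. → (30, 48)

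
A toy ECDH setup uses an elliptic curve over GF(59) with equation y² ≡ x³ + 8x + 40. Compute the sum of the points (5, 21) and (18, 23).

(6, 56)

(5, 21) + (18, 23). λ = (23 - 21)/(18 - 5) ≡ 2/13 mod 59. 13⁻¹ ≡ 50 (mod 59), so λ ≡ 41.
  x = λ² - 5 - 18 = 1681 - 23 ≡ 6; y = λ·(5 - 6) - 21 ≡ 56. → (6, 56)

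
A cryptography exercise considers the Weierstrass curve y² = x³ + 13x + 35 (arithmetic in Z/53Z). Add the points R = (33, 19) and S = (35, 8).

(2, 49)

(33, 19) + (35, 8). λ = (8 - 19)/(35 - 33) ≡ 42/2 mod 53. 2⁻¹ ≡ 27 (mod 53), so λ ≡ 21.
  x = λ² - 33 - 35 = 441 - 68 ≡ 2; y = λ·(33 - 2) - 19 ≡ 49. → (2, 49)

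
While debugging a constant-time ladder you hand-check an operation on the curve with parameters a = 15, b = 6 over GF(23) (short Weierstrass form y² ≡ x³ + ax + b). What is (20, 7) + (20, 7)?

(15, 8)

tangent at (20, 7): λ = (3·20² + 15)/(2·7) ≡ 19/14. 14⁻¹ ≡ 5 (mod 23) since 14·5 = 70 ≡ 1, so λ ≡ 19·5 ≡ 3.
  x = λ² - 20 - 20 = 9 - 40 ≡ 15; y = λ·(20 - 15) - 7 ≡ 8. → (15, 8)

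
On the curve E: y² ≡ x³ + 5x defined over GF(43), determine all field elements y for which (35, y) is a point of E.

none

x³ + 5x + 0 = 43050 ≡ 7 (mod 43).
7 is a non-residue mod 43; no y exists.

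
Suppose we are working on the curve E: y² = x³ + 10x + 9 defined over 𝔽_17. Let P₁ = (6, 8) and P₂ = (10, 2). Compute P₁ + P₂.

(6, 8) + (10, 2). λ = (2 - 8)/(10 - 6) ≡ 11/4 mod 17. 4⁻¹ ≡ 13 (mod 17), so λ ≡ 7.
  x = λ² - 6 - 10 = 49 - 16 ≡ 16; y = λ·(6 - 16) - 8 ≡ 7. → (16, 7)

(16, 7)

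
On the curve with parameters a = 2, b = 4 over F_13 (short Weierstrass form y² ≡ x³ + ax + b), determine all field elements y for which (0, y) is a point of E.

x³ + 2x + 4 = 4 ≡ 4 (mod 13).
Square roots of 4 mod 13: 2 and 11 (since 2² = 4 ≡ 4).

2, 11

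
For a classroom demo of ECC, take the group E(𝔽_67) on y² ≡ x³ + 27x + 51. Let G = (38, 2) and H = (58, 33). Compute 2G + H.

First 2G:
Repeated addition: build up to 2G.
2G: tangent at (38, 2): λ = (3·38² + 27)/(2·2) ≡ 4/4. 4⁻¹ ≡ 17 (mod 67) since 4·17 = 68 ≡ 1, so λ ≡ 4·17 ≡ 1.
  x = λ² - 38 - 38 = 1 - 76 ≡ 59; y = λ·(38 - 59) - 2 ≡ 44. → (59, 44)
2G = (59, 44).
Finally 2G + H:
(59, 44) + (58, 33). λ = (33 - 44)/(58 - 59) ≡ 56/66 mod 67. 66⁻¹ ≡ 66 (mod 67), so λ ≡ 11.
  x = λ² - 59 - 58 = 121 - 117 ≡ 4; y = λ·(59 - 4) - 44 ≡ 25. → (4, 25)

(4, 25)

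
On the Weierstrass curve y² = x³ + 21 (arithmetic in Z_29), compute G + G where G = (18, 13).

(18, 16)

tangent at (18, 13): λ = (3·18² + 0)/(2·13) ≡ 15/26. 26⁻¹ ≡ 19 (mod 29) since 26·19 = 494 ≡ 1, so λ ≡ 15·19 ≡ 24.
  x = λ² - 18 - 18 = 576 - 36 ≡ 18; y = λ·(18 - 18) - 13 ≡ 16. → (18, 16)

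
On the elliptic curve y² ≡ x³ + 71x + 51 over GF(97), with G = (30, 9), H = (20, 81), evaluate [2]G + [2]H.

First 2G:
Repeated addition: build up to 2G.
2G: tangent at (30, 9): λ = (3·30² + 71)/(2·9) ≡ 55/18. 18⁻¹ ≡ 27 (mod 97) since 18·27 = 486 ≡ 1, so λ ≡ 55·27 ≡ 30.
  x = λ² - 30 - 30 = 900 - 60 ≡ 64; y = λ·(30 - 64) - 9 ≡ 38. → (64, 38)
2G = (64, 38).
Next 2H:
Repeated addition: build up to 2H.
2H: tangent at (20, 81): λ = (3·20² + 71)/(2·81) ≡ 10/65. 65⁻¹ ≡ 3 (mod 97) since 65·3 = 195 ≡ 1, so λ ≡ 10·3 ≡ 30.
  x = λ² - 20 - 20 = 900 - 40 ≡ 84; y = λ·(20 - 84) - 81 ≡ 36. → (84, 36)
2H = (84, 36).
Finally 2G + 2H:
(64, 38) + (84, 36). λ = (36 - 38)/(84 - 64) ≡ 95/20 mod 97. 20⁻¹ ≡ 34 (mod 97) since 20·34 = 680 ≡ 1, so λ ≡ 29.
  x = λ² - 64 - 84 = 841 - 148 ≡ 14; y = λ·(64 - 14) - 38 ≡ 54. → (14, 54)

(14, 54)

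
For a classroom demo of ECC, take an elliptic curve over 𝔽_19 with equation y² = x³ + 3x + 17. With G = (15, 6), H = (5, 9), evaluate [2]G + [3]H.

(5, 9)

First 2G:
Repeated addition: build up to 2G.
2G: tangent at (15, 6): λ = (3·15² + 3)/(2·6) ≡ 13/12. 12⁻¹ ≡ 8 (mod 19), so λ ≡ 13·8 ≡ 9.
  x = λ² - 15 - 15 = 81 - 30 ≡ 13; y = λ·(15 - 13) - 6 ≡ 12. → (13, 12)
2G = (13, 12).
Next 3H:
Repeated addition: build up to 3H.
2H: tangent at (5, 9): λ = (3·5² + 3)/(2·9) ≡ 2/18. 18⁻¹ ≡ 18 (mod 19), so λ ≡ 2·18 ≡ 17.
  x = λ² - 5 - 5 = 289 - 10 ≡ 13; y = λ·(5 - 13) - 9 ≡ 7. → (13, 7)
3H: (13, 7) + (5, 9). λ = (9 - 7)/(5 - 13) ≡ 2/11 mod 19. 11⁻¹ ≡ 7 (mod 19) since 11·7 = 77 ≡ 1, so λ ≡ 14.
  x = λ² - 13 - 5 = 196 - 18 ≡ 7; y = λ·(13 - 7) - 7 ≡ 1. → (7, 1)
3H = (7, 1).
Finally 2G + 3H:
(13, 12) + (7, 1). λ = (1 - 12)/(7 - 13) ≡ 8/13 mod 19. 13⁻¹ ≡ 3 (mod 19) since 13·3 = 39 ≡ 1, so λ ≡ 5.
  x = λ² - 13 - 7 = 25 - 20 ≡ 5; y = λ·(13 - 5) - 12 ≡ 9. → (5, 9)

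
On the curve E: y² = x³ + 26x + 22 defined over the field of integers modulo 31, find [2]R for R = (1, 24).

tangent at (1, 24): λ = (3·1² + 26)/(2·24) ≡ 29/17. 17⁻¹ ≡ 11 (mod 31), so λ ≡ 29·11 ≡ 9.
  x = λ² - 1 - 1 = 81 - 2 ≡ 17; y = λ·(1 - 17) - 24 ≡ 18. → (17, 18)

(17, 18)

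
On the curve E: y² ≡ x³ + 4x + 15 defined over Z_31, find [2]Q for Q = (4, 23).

(20, 29)

tangent at (4, 23): λ = (3·4² + 4)/(2·23) ≡ 21/15. 15⁻¹ ≡ 29 (mod 31) since 15·29 = 435 ≡ 1, so λ ≡ 21·29 ≡ 20.
  x = λ² - 4 - 4 = 400 - 8 ≡ 20; y = λ·(4 - 20) - 23 ≡ 29. → (20, 29)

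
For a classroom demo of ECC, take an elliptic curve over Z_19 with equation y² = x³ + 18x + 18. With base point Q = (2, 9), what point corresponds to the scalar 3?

Repeated addition: build up to 3Q.
2Q: tangent at (2, 9): λ = (3·2² + 18)/(2·9) ≡ 11/18. 18⁻¹ ≡ 18 (mod 19), so λ ≡ 11·18 ≡ 8.
  x = λ² - 2 - 2 = 64 - 4 ≡ 3; y = λ·(2 - 3) - 9 ≡ 2. → (3, 2)
3Q: (3, 2) + (2, 9). λ = (9 - 2)/(2 - 3) ≡ 7/18 mod 19. 18⁻¹ ≡ 18 (mod 19), so λ ≡ 12.
  x = λ² - 3 - 2 = 144 - 5 ≡ 6; y = λ·(3 - 6) - 2 ≡ 0. → (6, 0)

(6, 0)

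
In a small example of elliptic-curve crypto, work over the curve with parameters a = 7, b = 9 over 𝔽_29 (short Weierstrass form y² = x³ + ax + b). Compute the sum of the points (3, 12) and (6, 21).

(3, 12) + (6, 21). λ = (21 - 12)/(6 - 3) ≡ 9/3 mod 29. 3⁻¹ ≡ 10 (mod 29), so λ ≡ 3.
  x = λ² - 3 - 6 = 9 - 9 ≡ 0; y = λ·(3 - 0) - 12 ≡ 26. → (0, 26)

(0, 26)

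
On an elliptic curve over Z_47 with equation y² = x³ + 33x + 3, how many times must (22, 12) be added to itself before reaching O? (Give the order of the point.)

11

2P: tangent at (22, 12): λ = (3·22² + 33)/(2·12) ≡ 28/24. 24⁻¹ ≡ 2 (mod 47) since 24·2 = 48 ≡ 1, so λ ≡ 28·2 ≡ 9.
  x = λ² - 22 - 22 = 81 - 44 ≡ 37; y = λ·(22 - 37) - 12 ≡ 41. → (37, 41)
3P: (37, 41) + (22, 12). λ = (12 - 41)/(22 - 37) ≡ 18/32 mod 47. 32⁻¹ ≡ 25 (mod 47), so λ ≡ 27.
  x = λ² - 37 - 22 = 729 - 59 ≡ 12; y = λ·(37 - 12) - 41 ≡ 23. → (12, 23)
4P: (12, 23) + (22, 12). λ = (12 - 23)/(22 - 12) ≡ 36/10 mod 47. 10⁻¹ ≡ 33 (mod 47) since 10·33 = 330 ≡ 1, so λ ≡ 13.
  x = λ² - 12 - 22 = 169 - 34 ≡ 41; y = λ·(12 - 41) - 23 ≡ 23. → (41, 23)
5P: (41, 23) + (22, 12). λ = (12 - 23)/(22 - 41) ≡ 36/28 mod 47. 28⁻¹ ≡ 42 (mod 47) since 28·42 = 1176 ≡ 1, so λ ≡ 8.
  x = λ² - 41 - 22 = 64 - 63 ≡ 1; y = λ·(41 - 1) - 23 ≡ 15. → (1, 15)
6P: (1, 15) + (22, 12). λ = (12 - 15)/(22 - 1) ≡ 44/21 mod 47. 21⁻¹ ≡ 9 (mod 47) since 21·9 = 189 ≡ 1, so λ ≡ 20.
  x = λ² - 1 - 22 = 400 - 23 ≡ 1; y = λ·(1 - 1) - 15 ≡ 32. → (1, 32)
7P: (1, 32) + (22, 12). λ = (12 - 32)/(22 - 1) ≡ 27/21 mod 47. 21⁻¹ ≡ 9 (mod 47), so λ ≡ 8.
  x = λ² - 1 - 22 = 64 - 23 ≡ 41; y = λ·(1 - 41) - 32 ≡ 24. → (41, 24)
8P: (41, 24) + (22, 12). λ = (12 - 24)/(22 - 41) ≡ 35/28 mod 47. 28⁻¹ ≡ 42 (mod 47), so λ ≡ 13.
  x = λ² - 41 - 22 = 169 - 63 ≡ 12; y = λ·(41 - 12) - 24 ≡ 24. → (12, 24)
9P: (12, 24) + (22, 12). λ = (12 - 24)/(22 - 12) ≡ 35/10 mod 47. 10⁻¹ ≡ 33 (mod 47), so λ ≡ 27.
  x = λ² - 12 - 22 = 729 - 34 ≡ 37; y = λ·(12 - 37) - 24 ≡ 6. → (37, 6)
10P: (37, 6) + (22, 12). λ = (12 - 6)/(22 - 37) ≡ 6/32 mod 47. 32⁻¹ ≡ 25 (mod 47) since 32·25 = 800 ≡ 1, so λ ≡ 9.
  x = λ² - 37 - 22 = 81 - 59 ≡ 22; y = λ·(37 - 22) - 6 ≡ 35. → (22, 35)
11P: (22, 35) + (22, 12): same x and y₁ ≡ -y₂, so the sum is O.
11P = O, so the order is 11.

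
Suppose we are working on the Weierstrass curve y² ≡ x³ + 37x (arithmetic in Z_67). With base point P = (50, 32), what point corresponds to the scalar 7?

(44, 39)

Double-and-add on 7 = (111)₂. Start with P = (50, 32) for the leading 1-bit.
double: tangent at (50, 32): λ = (3·50² + 37)/(2·32) ≡ 33/64. 64⁻¹ ≡ 22 (mod 67), so λ ≡ 33·22 ≡ 56.
  x = λ² - 50 - 50 = 3136 - 100 ≡ 21; y = λ·(50 - 21) - 32 ≡ 51. → (21, 51)
add P: (21, 51) + (50, 32). λ = (32 - 51)/(50 - 21) ≡ 48/29 mod 67. 29⁻¹ ≡ 37 (mod 67) since 29·37 = 1073 ≡ 1, so λ ≡ 34.
  x = λ² - 21 - 50 = 1156 - 71 ≡ 13; y = λ·(21 - 13) - 51 ≡ 20. → (13, 20)
double: tangent at (13, 20): λ = (3·13² + 37)/(2·20) ≡ 8/40. 40⁻¹ ≡ 62 (mod 67), so λ ≡ 8·62 ≡ 27.
  x = λ² - 13 - 13 = 729 - 26 ≡ 33; y = λ·(13 - 33) - 20 ≡ 43. → (33, 43)
add P: (33, 43) + (50, 32). λ = (32 - 43)/(50 - 33) ≡ 56/17 mod 67. 17⁻¹ ≡ 4 (mod 67), so λ ≡ 23.
  x = λ² - 33 - 50 = 529 - 83 ≡ 44; y = λ·(33 - 44) - 43 ≡ 39. → (44, 39)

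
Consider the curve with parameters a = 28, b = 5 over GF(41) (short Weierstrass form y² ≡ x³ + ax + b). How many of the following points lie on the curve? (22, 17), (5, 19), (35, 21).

(22, 17): 17² ≡ 2, rhs ≡ 35 → off.
(5, 19): 19² ≡ 33, rhs ≡ 24 → off.
(35, 21): 21² ≡ 31, rhs ≡ 31 → on.

1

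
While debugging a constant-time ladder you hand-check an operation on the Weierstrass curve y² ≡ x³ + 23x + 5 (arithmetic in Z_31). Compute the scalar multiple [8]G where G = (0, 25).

Double-and-add on 8 = (1000)₂. Start with G = (0, 25) for the leading 1-bit.
double: tangent at (0, 25): λ = (3·0² + 23)/(2·25) ≡ 23/19. 19⁻¹ ≡ 18 (mod 31) since 19·18 = 342 ≡ 1, so λ ≡ 23·18 ≡ 11.
  x = λ² - 0 - 0 = 121 - 0 ≡ 28; y = λ·(0 - 28) - 25 ≡ 8. → (28, 8)
double: tangent at (28, 8): λ = (3·28² + 23)/(2·8) ≡ 19/16. 16⁻¹ ≡ 2 (mod 31) since 16·2 = 32 ≡ 1, so λ ≡ 19·2 ≡ 7.
  x = λ² - 28 - 28 = 49 - 56 ≡ 24; y = λ·(28 - 24) - 8 ≡ 20. → (24, 20)
double: tangent at (24, 20): λ = (3·24² + 23)/(2·20) ≡ 15/9. 9⁻¹ ≡ 7 (mod 31) since 9·7 = 63 ≡ 1, so λ ≡ 15·7 ≡ 12.
  x = λ² - 24 - 24 = 144 - 48 ≡ 3; y = λ·(24 - 3) - 20 ≡ 15. → (3, 15)

(3, 15)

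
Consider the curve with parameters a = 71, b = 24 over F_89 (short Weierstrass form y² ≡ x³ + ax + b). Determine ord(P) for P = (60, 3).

2P: tangent at (60, 3): λ = (3·60² + 71)/(2·3) ≡ 13/6. 6⁻¹ ≡ 15 (mod 89), so λ ≡ 13·15 ≡ 17.
  x = λ² - 60 - 60 = 289 - 120 ≡ 80; y = λ·(60 - 80) - 3 ≡ 13. → (80, 13)
3P: (80, 13) + (60, 3). λ = (3 - 13)/(60 - 80) ≡ 79/69 mod 89. 69⁻¹ ≡ 40 (mod 89) since 69·40 = 2760 ≡ 1, so λ ≡ 45.
  x = λ² - 80 - 60 = 2025 - 140 ≡ 16; y = λ·(80 - 16) - 13 ≡ 19. → (16, 19)
4P: (16, 19) + (60, 3). λ = (3 - 19)/(60 - 16) ≡ 73/44 mod 89. 44⁻¹ ≡ 87 (mod 89), so λ ≡ 32.
  x = λ² - 16 - 60 = 1024 - 76 ≡ 58; y = λ·(16 - 58) - 19 ≡ 61. → (58, 61)
5P: (58, 61) + (60, 3). λ = (3 - 61)/(60 - 58) ≡ 31/2 mod 89. 2⁻¹ ≡ 45 (mod 89) since 2·45 = 90 ≡ 1, so λ ≡ 60.
  x = λ² - 58 - 60 = 3600 - 118 ≡ 11; y = λ·(58 - 11) - 61 ≡ 0. → (11, 0)
6P: (11, 0) + (60, 3). λ = (3 - 0)/(60 - 11) ≡ 3/49 mod 89. 49⁻¹ ≡ 20 (mod 89), so λ ≡ 60.
  x = λ² - 11 - 60 = 3600 - 71 ≡ 58; y = λ·(11 - 58) - 0 ≡ 28. → (58, 28)
7P: (58, 28) + (60, 3). λ = (3 - 28)/(60 - 58) ≡ 64/2 mod 89. 2⁻¹ ≡ 45 (mod 89), so λ ≡ 32.
  x = λ² - 58 - 60 = 1024 - 118 ≡ 16; y = λ·(58 - 16) - 28 ≡ 70. → (16, 70)
8P: (16, 70) + (60, 3). λ = (3 - 70)/(60 - 16) ≡ 22/44 mod 89. 44⁻¹ ≡ 87 (mod 89), so λ ≡ 45.
  x = λ² - 16 - 60 = 2025 - 76 ≡ 80; y = λ·(16 - 80) - 70 ≡ 76. → (80, 76)
9P: (80, 76) + (60, 3). λ = (3 - 76)/(60 - 80) ≡ 16/69 mod 89. 69⁻¹ ≡ 40 (mod 89), so λ ≡ 17.
  x = λ² - 80 - 60 = 289 - 140 ≡ 60; y = λ·(80 - 60) - 76 ≡ 86. → (60, 86)
10P: (60, 86) + (60, 3): same x and y₁ ≡ -y₂, so the sum is O.
10P = O, so the order is 10.

10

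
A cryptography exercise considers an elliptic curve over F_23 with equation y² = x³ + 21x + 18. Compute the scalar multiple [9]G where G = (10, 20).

Repeated addition: build up to 9G.
2G: tangent at (10, 20): λ = (3·10² + 21)/(2·20) ≡ 22/17. 17⁻¹ ≡ 19 (mod 23), so λ ≡ 22·19 ≡ 4.
  x = λ² - 10 - 10 = 16 - 20 ≡ 19; y = λ·(10 - 19) - 20 ≡ 13. → (19, 13)
3G: (19, 13) + (10, 20). λ = (20 - 13)/(10 - 19) ≡ 7/14 mod 23. 14⁻¹ ≡ 5 (mod 23) since 14·5 = 70 ≡ 1, so λ ≡ 12.
  x = λ² - 19 - 10 = 144 - 29 ≡ 0; y = λ·(19 - 0) - 13 ≡ 8. → (0, 8)
4G: (0, 8) + (10, 20). λ = (20 - 8)/(10 - 0) ≡ 12/10 mod 23. 10⁻¹ ≡ 7 (mod 23) since 10·7 = 70 ≡ 1, so λ ≡ 15.
  x = λ² - 0 - 10 = 225 - 10 ≡ 8; y = λ·(0 - 8) - 8 ≡ 10. → (8, 10)
5G: (8, 10) + (10, 20). λ = (20 - 10)/(10 - 8) ≡ 10/2 mod 23. 2⁻¹ ≡ 12 (mod 23) since 2·12 = 24 ≡ 1, so λ ≡ 5.
  x = λ² - 8 - 10 = 25 - 18 ≡ 7; y = λ·(8 - 7) - 10 ≡ 18. → (7, 18)
6G: (7, 18) + (10, 20). λ = (20 - 18)/(10 - 7) ≡ 2/3 mod 23. 3⁻¹ ≡ 8 (mod 23), so λ ≡ 16.
  x = λ² - 7 - 10 = 256 - 17 ≡ 9; y = λ·(7 - 9) - 18 ≡ 19. → (9, 19)
7G: (9, 19) + (10, 20). λ = (20 - 19)/(10 - 9) ≡ 1/1 mod 23. 1⁻¹ ≡ 1 (mod 23), so λ ≡ 1.
  x = λ² - 9 - 10 = 1 - 19 ≡ 5; y = λ·(9 - 5) - 19 ≡ 8. → (5, 8)
8G: (5, 8) + (10, 20). λ = (20 - 8)/(10 - 5) ≡ 12/5 mod 23. 5⁻¹ ≡ 14 (mod 23) since 5·14 = 70 ≡ 1, so λ ≡ 7.
  x = λ² - 5 - 10 = 49 - 15 ≡ 11; y = λ·(5 - 11) - 8 ≡ 19. → (11, 19)
9G: (11, 19) + (10, 20). λ = (20 - 19)/(10 - 11) ≡ 1/22 mod 23. 22⁻¹ ≡ 22 (mod 23), so λ ≡ 22.
  x = λ² - 11 - 10 = 484 - 21 ≡ 3; y = λ·(11 - 3) - 19 ≡ 19. → (3, 19)

(3, 19)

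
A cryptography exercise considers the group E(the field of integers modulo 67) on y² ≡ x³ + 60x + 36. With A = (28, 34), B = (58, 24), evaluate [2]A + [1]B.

First 2A:
Repeated addition: build up to 2A.
2A: tangent at (28, 34): λ = (3·28² + 60)/(2·34) ≡ 0/1. 1⁻¹ ≡ 1 (mod 67), so λ ≡ 0·1 ≡ 0.
  x = λ² - 28 - 28 = 0 - 56 ≡ 11; y = λ·(28 - 11) - 34 ≡ 33. → (11, 33)
2A = (11, 33).
Finally 2A + B:
(11, 33) + (58, 24). λ = (24 - 33)/(58 - 11) ≡ 58/47 mod 67. 47⁻¹ ≡ 10 (mod 67) since 47·10 = 470 ≡ 1, so λ ≡ 44.
  x = λ² - 11 - 58 = 1936 - 69 ≡ 58; y = λ·(11 - 58) - 33 ≡ 43. → (58, 43)

(58, 43)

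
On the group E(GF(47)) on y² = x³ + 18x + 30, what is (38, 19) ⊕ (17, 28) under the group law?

(38, 19) + (17, 28). λ = (28 - 19)/(17 - 38) ≡ 9/26 mod 47. 26⁻¹ ≡ 38 (mod 47) since 26·38 = 988 ≡ 1, so λ ≡ 13.
  x = λ² - 38 - 17 = 169 - 55 ≡ 20; y = λ·(38 - 20) - 19 ≡ 27. → (20, 27)

(20, 27)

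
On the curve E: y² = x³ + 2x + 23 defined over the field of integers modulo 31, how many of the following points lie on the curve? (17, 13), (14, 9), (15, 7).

1

(17, 13): 13² ≡ 14, rhs ≡ 10 → off.
(14, 9): 9² ≡ 19, rhs ≡ 5 → off.
(15, 7): 7² ≡ 18, rhs ≡ 18 → on.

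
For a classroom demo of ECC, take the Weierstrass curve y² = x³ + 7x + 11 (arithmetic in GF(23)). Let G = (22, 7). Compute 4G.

(14, 22)

Double-and-add on 4 = (100)₂. Start with G = (22, 7) for the leading 1-bit.
double: tangent at (22, 7): λ = (3·22² + 7)/(2·7) ≡ 10/14. 14⁻¹ ≡ 5 (mod 23), so λ ≡ 10·5 ≡ 4.
  x = λ² - 22 - 22 = 16 - 44 ≡ 18; y = λ·(22 - 18) - 7 ≡ 9. → (18, 9)
double: tangent at (18, 9): λ = (3·18² + 7)/(2·9) ≡ 13/18. 18⁻¹ ≡ 9 (mod 23), so λ ≡ 13·9 ≡ 2.
  x = λ² - 18 - 18 = 4 - 36 ≡ 14; y = λ·(18 - 14) - 9 ≡ 22. → (14, 22)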